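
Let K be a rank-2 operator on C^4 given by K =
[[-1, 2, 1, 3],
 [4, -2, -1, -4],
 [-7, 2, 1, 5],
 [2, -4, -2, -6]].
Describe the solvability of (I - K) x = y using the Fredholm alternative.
(I - K) is invertible (det(I - K) = 9 ≠ 0), so for every y in C^4 the equation (I - K) x = y has a unique solution.

K has rank 2 and factors as K = U V^T = u1 v1^T + u2 v2^T with u1 = (1, -2, 3, -2), v1 = (-1, 2, 1, 3), u2 = (0, 1, -2, 0), v2 = (2, 2, 1, 2) (multiplying out reproduces the displayed K). The nonzero eigenvalues of U V^T coincide with those of the 2 x 2 matrix G = V^T U = [[v1·u1, v1·u2], [v2·u1, v2·u2]] = [[-8, 0], [-3, 0]], and by the Sylvester determinant identity det(I_4 - U V^T) = det(I_2 - V^T U) = det([[9, 0], [3, 1]]) = (9)(1) - (0)(3) = 9. (Direct check: I - K =
[[2, -2, -1, -3],
 [-4, 3, 1, 4],
 [7, -2, 0, -5],
 [-2, 4, 2, 7]]
has determinant 9.) The finite-dimensional Fredholm alternative says: either (I - K) is invertible, or ker(I - K) ≠ {0} and then range(I - K) = ker((I - K)^*)^⊥, with dim ker(I - K) = dim ker((I - K)^*). Since det(I - K) ≠ 0, 1 is not an eigenvalue of K and ker(I - K) = {0}, so we are in the first case: for every y there is a unique x = (I - K)^(-1) y. (Explicitly, by the Woodbury identity, (I - U V^T)^(-1) = I + U (I_2 - G)^(-1) V^T.)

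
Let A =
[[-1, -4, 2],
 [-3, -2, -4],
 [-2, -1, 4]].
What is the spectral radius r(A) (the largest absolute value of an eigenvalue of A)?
r(A) ≈ 5.4283

The eigenvalues of A are the roots of its characteristic polynomial. With M = A (coefficients from the trace, the sum of principal 2x2 minors, and det A):
  p(λ) = det(λ I - M) = λ^3 - λ^2 - 22λ + 70.
No integer candidate from the rational root theorem (±divisors of 70) is a root, so the roots are irrational. The cubic discriminant is Δ = -61224 < 0, so there is one real root and a complex-conjugate pair. p(-6) = -50 and p(-5) = 30 have opposite signs, so a root lies in (-6, -5); Newton's method refines it to λ ≈ -5.4283. Dividing out (λ - (-5.4283)) leaves approximately λ^2 - 6.4283λ + 12.8953. For λ^2 - 6.4283λ + 12.8953 the discriminant is -10.2575. It is negative, so the remaining roots are the complex-conjugate pair λ ≈ 3.2142 ± 1.6014i. Their product equals the constant term, so |λ|^2 ≈ 12.8953 and |λ| ≈ 3.591.
Thus the eigenvalues (to 4 decimals) are -5.4283 (modulus 5.4283); 3.2142 ± 1.6014i (modulus 3.591). The spectral radius is the largest modulus: r(A) ≈ 5.4283. (Cross-check: r(A) ≤ ||A||_2 ≈ 6.0881; equality holds whenever A is normal, though it can also hold for some non-normal A.)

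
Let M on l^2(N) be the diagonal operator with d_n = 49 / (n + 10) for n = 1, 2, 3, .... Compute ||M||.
||M|| = 49/11 (attained at n = 1)

For M diagonal, ||M|| = sup_n |d_n| = sup_n 49/(n + 10). This is positive and strictly decreasing in n, so the supremum is attained at n = 1: d_1 = 49/(1 + 10) = 49/11. Hence ||M|| = 49/11.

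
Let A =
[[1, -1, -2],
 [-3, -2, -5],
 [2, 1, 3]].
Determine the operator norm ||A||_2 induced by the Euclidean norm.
||A||_2 ≈ 7.3581 (= sqrt(largest eigenvalue of A^T A))

||A||_2 = sigma_max(A) = sqrt(lambda_max(A^T A)). Form the symmetric matrix M = A^T A =
[[14, 7, 19],
 [7, 6, 15],
 [19, 15, 38]].
Its characteristic polynomial (trace, sum of principal 2x2 minors, determinant of M give the coefficients) is
  p(λ) = det(λ I - M) = λ^3 - 58λ^2 + 209λ - 4.
No integer candidate from the rational root theorem (±divisors of 4) is a root, so the roots are irrational. The cubic discriminant is Δ = 108176128 > 0, so there are three distinct real roots. p(0) = -4 and p(1) = 148 have opposite signs, so a root lies in (0, 1); Newton's method refines it to λ ≈ 0.0192. p(3) = 128 and p(4) = -32 have opposite signs, so a root lies in (3, 4); Newton's method refines it to λ ≈ 3.8397. p(54) = -382 and p(55) = 2416 have opposite signs, so a root lies in (54, 55); Newton's method refines it to λ ≈ 54.1411. Check (Vieta): the three roots sum to 58, matching tr M = 58.
So the eigenvalues of A^T A are ≈ 0.0192, 3.8397, 54.1411 (all ≥ 0, as they must be for A^T A). The largest is λ_max ≈ 54.1411, hence ||A||_2 = sqrt(λ_max) ≈ 7.3581.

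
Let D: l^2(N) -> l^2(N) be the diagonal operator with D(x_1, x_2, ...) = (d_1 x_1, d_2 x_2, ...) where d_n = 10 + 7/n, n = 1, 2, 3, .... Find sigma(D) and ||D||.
sigma(D) = {10 + 7/n : n ≥ 1} ∪ {10}; ||D|| = 17

A bounded diagonal operator on l^2 with diagonal entries d_n has spectrum equal to the closure of {d_n : n ≥ 1}: every d_n is an eigenvalue (with eigenvector e_n), so {d_n} ⊂ sigma(D); the spectrum is closed, so its closure is too; and for lambda not in the closure, (D - lambda I) has bounded inverse (the diagonal entries 1/(d_n - lambda) are bounded). For our sequence d_n = 10 + 7/n, n = 1, 2, 3, ...:
  - {d_n} = {10 + 7/n : n ≥ 1}; the only limit point is 10
  - closure = {10 + 7/n : n ≥ 1} ∪ {10}
For the norm: a diagonal operator has ||D|| = sup_n |d_n|. Here d_n = 10 + 7/n is positive and decreasing, so sup_n |d_n| = d_1 = 10 + 7 = 17. So ||D|| = 17.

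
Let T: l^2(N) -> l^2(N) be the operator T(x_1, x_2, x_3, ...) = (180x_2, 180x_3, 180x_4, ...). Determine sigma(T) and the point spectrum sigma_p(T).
sigma(T) = closed disk {z in C : |z| ≤ 180}; sigma_p(T) = open disk {z in C : |z| < 180}

Note T = 180·V where V is the unit left shift (V x)_k = x_{k+1}; so sigma(T) = 180·sigma(V) and ||T|| = 180||V||. ||T x||^2 = 32400sum_{k≥2} |x_k|^2 ≤ 32400||x||^2, with equality on {x : x_1 = 0}, so ||T|| = 180. For any lambda with |lambda| < 180, set r = lambda/180 (|r| < 1); the vector x = (1, r, r^2, ...) is in l^2 and satisfies T x = 180(r, r^2, ...) = lambda x, so lambda is an eigenvalue. On the boundary |lambda| = 180 the geometric series diverges, so no l^2 eigenvector exists, but these lambda lie in the approximate point spectrum. Hence sigma(T) is the closed disk of radius 180 and sigma_p(T) is the open disk.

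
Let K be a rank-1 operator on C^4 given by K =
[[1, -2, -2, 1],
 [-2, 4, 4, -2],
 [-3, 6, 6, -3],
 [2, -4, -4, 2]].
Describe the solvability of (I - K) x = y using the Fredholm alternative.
(I - K) is invertible (det(I - K) = -12 ≠ 0), so for every y in C^4 the equation (I - K) x = y has a unique solution.

K has rank 1, so it is an outer product K = u v^T: every row of K is a multiple of one row vector. Reading off the entries, u = (1, -2, -3, 2) and v = (1, -2, -2, 1) (row i of K equals u_i·v^T). A rank-one matrix u v^T satisfies K u = u (v·u) and kills the (3)-dimensional subspace v^⊥, so its characteristic polynomial is lambda^3 (lambda - v·u) with v·u = tr K = 13. Hence the eigenvalues of I - K are 1 (multiplicity 3) and 1 - (13) = -12, so det(I - K) = -12. (Direct check: I - K =
[[0, 2, 2, -1],
 [2, -3, -4, 2],
 [3, -6, -5, 3],
 [-2, 4, 4, -1]]
has determinant -12.) The finite-dimensional Fredholm alternative says: either (I - K) is invertible, or ker(I - K) ≠ {0} and then range(I - K) = ker((I - K)^*)^⊥, with dim ker(I - K) = dim ker((I - K)^*). Since det(I - K) ≠ 0, 1 is not an eigenvalue of K and ker(I - K) = {0}, so we are in the first case: for every y there is a unique x = (I - K)^(-1) y. Explicitly, by the Sherman–Morrison formula, (I - u v^T)^(-1) = I + u v^T/(1 - v·u), i.e. (I - K)^(-1) = I + K/(-12).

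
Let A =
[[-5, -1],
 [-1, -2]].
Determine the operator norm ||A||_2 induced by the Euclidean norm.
||A||_2 = sqrt((31 + sqrt(637))/2) ≈ 5.3028 (= sqrt(largest eigenvalue of A^T A))

||A||_2 = sigma_max(A) = sqrt(lambda_max(A^T A)). Form the symmetric matrix M = A^T A =
[[26, 7],
 [7, 5]].
Its characteristic polynomial (trace, determinant of M give the coefficients) is
  p(λ) = det(λ I - M) = λ^2 - 31λ + 81.
For λ^2 - 31λ + 81 the discriminant is 637. It is nonnegative but not a perfect square, so the roots are real and irrational: λ = (31 ± sqrt(637))/2 ≈ 28.1194, 2.8806.
So the eigenvalues of A^T A are ≈ 2.8806, 28.1194 (all ≥ 0, as they must be for A^T A). The largest is λ_max = (31 + sqrt(637))/2 ≈ 28.1194, hence ||A||_2 = sqrt(λ_max) = sqrt((31 + sqrt(637))/2) ≈ 5.3028.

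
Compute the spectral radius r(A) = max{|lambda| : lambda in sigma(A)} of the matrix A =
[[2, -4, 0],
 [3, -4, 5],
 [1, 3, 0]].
r(A) ≈ 5.5785

The eigenvalues of A are the roots of its characteristic polynomial. With M = A (coefficients from the trace, the sum of principal 2x2 minors, and det A):
  p(λ) = det(λ I - M) = λ^3 + 2λ^2 - 11λ + 50.
No integer candidate from the rational root theorem (±divisors of 50) is a root, so the roots are irrational. The cubic discriminant is Δ = -83092 < 0, so there is one real root and a complex-conjugate pair. p(-6) = -28 and p(-5) = 30 have opposite signs, so a root lies in (-6, -5); Newton's method refines it to λ ≈ -5.5785. Dividing out (λ - (-5.5785)) leaves approximately λ^2 - 3.5785λ + 8.9629. For λ^2 - 3.5785λ + 8.9629 the discriminant is -23.0459. It is negative, so the remaining roots are the complex-conjugate pair λ ≈ 1.7893 ± 2.4003i. Their product equals the constant term, so |λ|^2 ≈ 8.9629 and |λ| ≈ 2.9938.
Thus the eigenvalues (to 4 decimals) are -5.5785 (modulus 5.5785); 1.7893 ± 2.4003i (modulus 2.9938). The spectral radius is the largest modulus: r(A) ≈ 5.5785. (Cross-check: r(A) ≤ ||A||_2 ≈ 8.0356; equality holds whenever A is normal, though it can also hold for some non-normal A.)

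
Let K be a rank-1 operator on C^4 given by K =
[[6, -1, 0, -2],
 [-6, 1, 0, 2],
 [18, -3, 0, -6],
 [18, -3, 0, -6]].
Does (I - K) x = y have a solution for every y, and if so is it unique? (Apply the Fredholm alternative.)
(I - K) is singular (det(I - K) = 0, i.e. 1 ∈ sigma(K)). (I - K) x = y is solvable iff y ⊥ ker((I - K)^*) = span{(6, -1, 0, -2)}, i.e. iff 6y_1 - y_2 - 2y_4 = 0. When solvable, the solutions are x = y + c·(1, -1, 3, 3), c arbitrary (ker(I - K) = span{(1, -1, 3, 3)}, dimension 1).

K has rank 1, so it is an outer product K = u v^T: every row of K is a multiple of one row vector. Reading off the entries, u = (1, -1, 3, 3) and v = (6, -1, 0, -2) (row i of K equals u_i·v^T). A rank-one matrix u v^T satisfies K u = u (v·u) and kills the (3)-dimensional subspace v^⊥, so its characteristic polynomial is lambda^3 (lambda - v·u) with v·u = tr K = 1. Hence the eigenvalues of I - K are 1 (multiplicity 3) and 1 - (1) = 0, so det(I - K) = 0. (Direct check: I - K =
[[-5, 1, 0, 2],
 [6, 0, 0, -2],
 [-18, 3, 1, 6],
 [-18, 3, 0, 7]]
has determinant 0.) So 1 is an eigenvalue of K and (I - K) is not invertible. The finite-dimensional Fredholm alternative says: either (I - K) is invertible, or ker(I - K) ≠ {0} and then range(I - K) = ker((I - K)^*)^⊥, with dim ker(I - K) = dim ker((I - K)^*). We are in the second case, so we need both kernels. Kernel of I - K: (I - K) u = u - u (v·u) = u - u = 0, so ker(I - K) = span{u} = span{(1, -1, 3, 3)} (it is exactly 1-dimensional because rank(I - K) = 3). Kernel of the adjoint: K is real, so (I - K)^* = I - K^T = I - v u^T, and (I - v u^T) v = v - v (u·v) = 0; hence ker((I - K)^*) = span{v} = span{(6, -1, 0, -2)}. Therefore (I - K) x = y is solvable iff <y, v> = 0, i.e. iff 6y_1 - y_2 - 2y_4 = 0. When this holds, K y = u (v·y) = 0, so (I - K) y = y and x = y is a particular solution; the full solution set is the line x = y + c·u = y + c·(1, -1, 3, 3), c ∈ C.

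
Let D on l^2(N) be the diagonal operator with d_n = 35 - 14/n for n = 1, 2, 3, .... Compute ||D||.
||D|| = 35

For a diagonal operator on l^2 with entries d_n, ||D|| = sup_n |d_n|. Here d_1 = 21, d_2 = 28, ..., and d_n = 35 - 14/n increases monotonically toward 35. All terms lie in [21, 35), so |d_n| = d_n and the supremum is the limit 35, which is not attained by any individual d_n. Hence ||D|| = 35.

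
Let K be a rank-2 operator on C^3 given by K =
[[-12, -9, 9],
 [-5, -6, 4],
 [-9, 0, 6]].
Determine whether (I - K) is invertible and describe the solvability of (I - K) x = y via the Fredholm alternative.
(I - K) is invertible (det(I - K) = 13 ≠ 0), so for every y in C^3 the equation (I - K) x = y has a unique solution.

K has rank 2 and factors as K = U V^T = u1 v1^T + u2 v2^T with u1 = (-3, -1, -3), v1 = (3, 0, -2), u2 = (3, 2, 0), v2 = (-1, -3, 1) (multiplying out reproduces the displayed K). The nonzero eigenvalues of U V^T coincide with those of the 2 x 2 matrix G = V^T U = [[v1·u1, v1·u2], [v2·u1, v2·u2]] = [[-3, 9], [3, -9]], and by the Sylvester determinant identity det(I_3 - U V^T) = det(I_2 - V^T U) = det([[4, -9], [-3, 10]]) = (4)(10) - (-9)(-3) = 13. (Direct check: I - K =
[[13, 9, -9],
 [5, 7, -4],
 [9, 0, -5]]
has determinant 13.) The finite-dimensional Fredholm alternative says: either (I - K) is invertible, or ker(I - K) ≠ {0} and then range(I - K) = ker((I - K)^*)^⊥, with dim ker(I - K) = dim ker((I - K)^*). Since det(I - K) ≠ 0, 1 is not an eigenvalue of K and ker(I - K) = {0}, so we are in the first case: for every y there is a unique x = (I - K)^(-1) y. (Explicitly, by the Woodbury identity, (I - U V^T)^(-1) = I + U (I_2 - G)^(-1) V^T.)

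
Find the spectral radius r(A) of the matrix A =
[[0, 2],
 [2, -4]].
r(A) = (4 + sqrt(32))/2 ≈ 4.8284

The eigenvalues of A are the roots of its characteristic polynomial. With M = A (coefficients from the trace and determinant):
  p(λ) = det(λ I - M) = λ^2 + 4λ - 4.
For λ^2 + 4λ - 4 the discriminant is 32. It is nonnegative but not a perfect square, so the roots are real and irrational: λ = (-4 ± sqrt(32))/2 ≈ 0.8284, -4.8284.
Thus the eigenvalues (to 4 decimals) are 0.8284 (modulus 0.8284); -4.8284 (modulus 4.8284). The spectral radius is the largest modulus: r(A) = (4 + sqrt(32))/2 ≈ 4.8284. (Cross-check: r(A) ≤ ||A||_2 ≈ 4.8284; equality holds whenever A is normal, though it can also hold for some non-normal A.)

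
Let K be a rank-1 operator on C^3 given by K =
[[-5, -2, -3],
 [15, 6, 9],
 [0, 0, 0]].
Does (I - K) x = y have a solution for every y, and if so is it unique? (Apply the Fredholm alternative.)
(I - K) is singular (det(I - K) = 0, i.e. 1 ∈ sigma(K)). (I - K) x = y is solvable iff y ⊥ ker((I - K)^*) = span{(-5, -2, -3)}, i.e. iff -5y_1 - 2y_2 - 3y_3 = 0. When solvable, the solutions are x = y + c·(1, -3, 0), c arbitrary (ker(I - K) = span{(1, -3, 0)}, dimension 1).

K has rank 1, so it is an outer product K = u v^T: every row of K is a multiple of one row vector. Reading off the entries, u = (1, -3, 0) and v = (-5, -2, -3) (row i of K equals u_i·v^T). A rank-one matrix u v^T satisfies K u = u (v·u) and kills the (2)-dimensional subspace v^⊥, so its characteristic polynomial is lambda^2 (lambda - v·u) with v·u = tr K = 1. Hence the eigenvalues of I - K are 1 (multiplicity 2) and 1 - (1) = 0, so det(I - K) = 0. (Direct check: I - K =
[[6, 2, 3],
 [-15, -5, -9],
 [0, 0, 1]]
has determinant 0.) So 1 is an eigenvalue of K and (I - K) is not invertible. The finite-dimensional Fredholm alternative says: either (I - K) is invertible, or ker(I - K) ≠ {0} and then range(I - K) = ker((I - K)^*)^⊥, with dim ker(I - K) = dim ker((I - K)^*). We are in the second case, so we need both kernels. Kernel of I - K: (I - K) u = u - u (v·u) = u - u = 0, so ker(I - K) = span{u} = span{(1, -3, 0)} (it is exactly 1-dimensional because rank(I - K) = 2). Kernel of the adjoint: K is real, so (I - K)^* = I - K^T = I - v u^T, and (I - v u^T) v = v - v (u·v) = 0; hence ker((I - K)^*) = span{v} = span{(-5, -2, -3)}. Therefore (I - K) x = y is solvable iff <y, v> = 0, i.e. iff -5y_1 - 2y_2 - 3y_3 = 0. When this holds, K y = u (v·y) = 0, so (I - K) y = y and x = y is a particular solution; the full solution set is the line x = y + c·u = y + c·(1, -3, 0), c ∈ C.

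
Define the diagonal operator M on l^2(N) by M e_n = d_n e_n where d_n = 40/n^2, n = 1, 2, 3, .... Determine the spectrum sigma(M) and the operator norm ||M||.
sigma(M) = {40/n^2 : n ≥ 1} ∪ {0}; ||M|| = 40

A bounded diagonal operator on l^2 with diagonal entries d_n has spectrum equal to the closure of {d_n : n ≥ 1}: every d_n is an eigenvalue (with eigenvector e_n), so {d_n} ⊂ sigma(M); the spectrum is closed, so its closure is too; and for lambda not in the closure, (M - lambda I) has bounded inverse (the diagonal entries 1/(d_n - lambda) are bounded). For our sequence d_n = 40/n^2, n = 1, 2, 3, ...:
  - {d_n} = {40/n^2 : n ≥ 1}; the only limit point is 0
  - closure = {40/n^2 : n ≥ 1} ∪ {0}
For the norm: a diagonal operator has ||M|| = sup_n |d_n|. Here d_n = 40/n^2 is positive and decreasing, so sup_n |d_n| = d_1 = 40. So ||M|| = 40.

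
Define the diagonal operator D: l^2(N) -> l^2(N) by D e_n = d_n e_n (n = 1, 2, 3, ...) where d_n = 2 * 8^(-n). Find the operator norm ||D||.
||D|| = 1/4 (attained at n = 1)

For D diagonal, ||D|| = sup_n |d_n|. The sequence d_n = 2 * 8^(-n) is positive and strictly decreasing (ratio 8^(-1) < 1), so the supremum is d_1 = 2/8 = 1/4. Hence ||D|| = 1/4.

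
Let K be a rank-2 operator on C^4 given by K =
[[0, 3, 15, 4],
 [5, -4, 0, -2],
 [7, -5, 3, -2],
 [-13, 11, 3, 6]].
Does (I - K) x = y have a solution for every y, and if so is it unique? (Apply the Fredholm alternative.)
(I - K) is invertible (det(I - K) = -62 ≠ 0), so for every y in C^4 the equation (I - K) x = y has a unique solution.

K has rank 2 and factors as K = U V^T = u1 v1^T + u2 v2^T with u1 = (2, -1, -1, 3), v1 = (-3, 3, 3, 2), u2 = (-3, -1, -2, 2), v2 = (-2, 1, -3, 0) (multiplying out reproduces the displayed K). The nonzero eigenvalues of U V^T coincide with those of the 2 x 2 matrix G = V^T U = [[v1·u1, v1·u2], [v2·u1, v2·u2]] = [[-6, 4], [-2, 11]], and by the Sylvester determinant identity det(I_4 - U V^T) = det(I_2 - V^T U) = det([[7, -4], [2, -10]]) = (7)(-10) - (-4)(2) = -62. (Direct check: I - K =
[[1, -3, -15, -4],
 [-5, 5, 0, 2],
 [-7, 5, -2, 2],
 [13, -11, -3, -5]]
has determinant -62.) The finite-dimensional Fredholm alternative says: either (I - K) is invertible, or ker(I - K) ≠ {0} and then range(I - K) = ker((I - K)^*)^⊥, with dim ker(I - K) = dim ker((I - K)^*). Since det(I - K) ≠ 0, 1 is not an eigenvalue of K and ker(I - K) = {0}, so we are in the first case: for every y there is a unique x = (I - K)^(-1) y. (Explicitly, by the Woodbury identity, (I - U V^T)^(-1) = I + U (I_2 - G)^(-1) V^T.)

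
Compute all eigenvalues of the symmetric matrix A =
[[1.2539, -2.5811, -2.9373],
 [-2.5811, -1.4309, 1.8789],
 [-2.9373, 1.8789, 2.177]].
sigma(A) ≈ {-3, -1, 6}

A is real symmetric, so its spectrum consists of real eigenvalues. Expanding the characteristic polynomial of the displayed matrix gives
  det(λ I - A) = p(λ) = λ^3 + (-2)λ^2 + (-21)λ + (-18).
Solving p(λ) = 0 yields eigenvalues ≈ -3, -1, 6. (A is shown rounded to 4 decimals, so these recover the underlying integer eigenvalues to within that precision.)
Verification: the trace of A = 2 equals the sum of eigenvalues 2, and det(A) ≈ 17.9991 matches the eigenvalue product 18.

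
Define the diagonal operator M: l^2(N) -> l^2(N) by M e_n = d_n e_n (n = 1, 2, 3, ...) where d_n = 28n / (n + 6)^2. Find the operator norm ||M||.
||M|| = 7/6 (attained at n = 6)

For M diagonal, ||M|| = sup_n |d_n|. Treat f(x) = 28x / (x + 6)^2 for real x > 0. By the quotient rule, f'(x) = 28(6 - x)/(x + 6)^3, which is positive for x < 6 and negative for x > 6. So f has a unique maximum at x = 6, and since 6 is a positive integer, the supremum over n ≥ 1 is attained at n = 6: d_6 = 28·6/(6 + 6)^2 = 28·6/144 = 7/6. Hence ||M|| = 7/6.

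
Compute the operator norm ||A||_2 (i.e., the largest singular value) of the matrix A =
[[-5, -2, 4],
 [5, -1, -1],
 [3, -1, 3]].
||A||_2 ≈ 8.1254 (= sqrt(largest eigenvalue of A^T A))

||A||_2 = sigma_max(A) = sqrt(lambda_max(A^T A)). Form the symmetric matrix M = A^T A =
[[59, 2, -16],
 [2, 6, -10],
 [-16, -10, 26]].
Its characteristic polynomial (trace, sum of principal 2x2 minors, determinant of M give the coefficients) is
  p(λ) = det(λ I - M) = λ^3 - 91λ^2 + 1684λ - 2304.
No integer candidate from the rational root theorem (±divisors of 2304) is a root, so the roots are irrational. The cubic discriminant is Δ = 3648495120 > 0, so there are three distinct real roots. p(1) = -710 and p(2) = 708 have opposite signs, so a root lies in (1, 2); Newton's method refines it to λ ≈ 1.4855. p(23) = 456 and p(24) = -480 have opposite signs, so a root lies in (23, 24); Newton's method refines it to λ ≈ 23.4927. p(66) = -60 and p(67) = 2788 have opposite signs, so a root lies in (66, 67); Newton's method refines it to λ ≈ 66.0219. Check (Vieta): the three roots sum to 91, matching tr M = 91.
So the eigenvalues of A^T A are ≈ 1.4855, 23.4927, 66.0219 (all ≥ 0, as they must be for A^T A). The largest is λ_max ≈ 66.0219, hence ||A||_2 = sqrt(λ_max) ≈ 8.1254.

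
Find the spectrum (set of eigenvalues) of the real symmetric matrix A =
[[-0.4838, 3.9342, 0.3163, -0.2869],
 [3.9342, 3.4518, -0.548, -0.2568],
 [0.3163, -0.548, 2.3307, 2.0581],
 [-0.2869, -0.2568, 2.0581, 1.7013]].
sigma(A) ≈ {-3, 0, 4, 6}

A is real symmetric, so its spectrum consists of real eigenvalues. Expanding the characteristic polynomial of the displayed matrix gives
  det(λ I - A) = p(λ) = λ^4 + (-7)λ^3 + (-6)λ^2 + (72)λ + (-0.0013).
Solving p(λ) = 0 yields eigenvalues ≈ -3, 0, 4, 6. (A is shown rounded to 4 decimals, so these recover the underlying integer eigenvalues to within that precision.)
Verification: the trace of A = 7 equals the sum of eigenvalues 7, and det(A) ≈ -0.0013 matches the eigenvalue product 0.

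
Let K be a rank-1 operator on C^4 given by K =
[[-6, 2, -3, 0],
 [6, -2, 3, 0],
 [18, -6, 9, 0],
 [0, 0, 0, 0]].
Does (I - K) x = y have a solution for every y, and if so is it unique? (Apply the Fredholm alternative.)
(I - K) is singular (det(I - K) = 0, i.e. 1 ∈ sigma(K)). (I - K) x = y is solvable iff y ⊥ ker((I - K)^*) = span{(-6, 2, -3, 0)}, i.e. iff -6y_1 + 2y_2 - 3y_3 = 0. When solvable, the solutions are x = y + c·(1, -1, -3, 0), c arbitrary (ker(I - K) = span{(1, -1, -3, 0)}, dimension 1).

K has rank 1, so it is an outer product K = u v^T: every row of K is a multiple of one row vector. Reading off the entries, u = (1, -1, -3, 0) and v = (-6, 2, -3, 0) (row i of K equals u_i·v^T). A rank-one matrix u v^T satisfies K u = u (v·u) and kills the (3)-dimensional subspace v^⊥, so its characteristic polynomial is lambda^3 (lambda - v·u) with v·u = tr K = 1. Hence the eigenvalues of I - K are 1 (multiplicity 3) and 1 - (1) = 0, so det(I - K) = 0. (Direct check: I - K =
[[7, -2, 3, 0],
 [-6, 3, -3, 0],
 [-18, 6, -8, 0],
 [0, 0, 0, 1]]
has determinant 0.) So 1 is an eigenvalue of K and (I - K) is not invertible. The finite-dimensional Fredholm alternative says: either (I - K) is invertible, or ker(I - K) ≠ {0} and then range(I - K) = ker((I - K)^*)^⊥, with dim ker(I - K) = dim ker((I - K)^*). We are in the second case, so we need both kernels. Kernel of I - K: (I - K) u = u - u (v·u) = u - u = 0, so ker(I - K) = span{u} = span{(1, -1, -3, 0)} (it is exactly 1-dimensional because rank(I - K) = 3). Kernel of the adjoint: K is real, so (I - K)^* = I - K^T = I - v u^T, and (I - v u^T) v = v - v (u·v) = 0; hence ker((I - K)^*) = span{v} = span{(-6, 2, -3, 0)}. Therefore (I - K) x = y is solvable iff <y, v> = 0, i.e. iff -6y_1 + 2y_2 - 3y_3 = 0. When this holds, K y = u (v·y) = 0, so (I - K) y = y and x = y is a particular solution; the full solution set is the line x = y + c·u = y + c·(1, -1, -3, 0), c ∈ C.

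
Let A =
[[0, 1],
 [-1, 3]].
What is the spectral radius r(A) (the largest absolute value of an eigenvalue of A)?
r(A) = (3 + sqrt(5))/2 ≈ 2.618

The eigenvalues of A are the roots of its characteristic polynomial. With M = A (coefficients from the trace and determinant):
  p(λ) = det(λ I - M) = λ^2 - 3λ + 1.
For λ^2 - 3λ + 1 the discriminant is 5. It is nonnegative but not a perfect square, so the roots are real and irrational: λ = (3 ± sqrt(5))/2 ≈ 2.618, 0.382.
Thus the eigenvalues (to 4 decimals) are 2.618 (modulus 2.618); 0.382 (modulus 0.382). The spectral radius is the largest modulus: r(A) = (3 + sqrt(5))/2 ≈ 2.618. (Cross-check: r(A) ≤ ||A||_2 ≈ 3.3028; equality holds whenever A is normal, though it can also hold for some non-normal A.)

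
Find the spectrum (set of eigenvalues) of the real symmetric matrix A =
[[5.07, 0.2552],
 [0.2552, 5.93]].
sigma(A) ≈ {5, 6}

A is real symmetric, so its spectrum consists of real eigenvalues. Expanding the characteristic polynomial of the displayed matrix gives
  det(λ I - A) = p(λ) = λ^2 + (-11)λ + (30).
Solving p(λ) = 0 yields eigenvalues ≈ 5, 6. (A is shown rounded to 4 decimals, so these recover the underlying integer eigenvalues to within that precision.)
Verification: the trace of A = 11 equals the sum of eigenvalues 11, and det(A) ≈ 30.0000 matches the eigenvalue product 30.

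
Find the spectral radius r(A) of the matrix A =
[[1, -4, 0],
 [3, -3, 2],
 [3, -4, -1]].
r(A) ≈ 4.0927

The eigenvalues of A are the roots of its characteristic polynomial. With M = A (coefficients from the trace, the sum of principal 2x2 minors, and det A):
  p(λ) = det(λ I - M) = λ^3 + 3λ^2 + 19λ + 25.
No integer candidate from the rational root theorem (±divisors of 25) is a root, so the roots are irrational. The cubic discriminant is Δ = -18112 < 0, so there is one real root and a complex-conjugate pair. p(-2) = -9 and p(-1) = 8 have opposite signs, so a root lies in (-2, -1); Newton's method refines it to λ ≈ -1.4925. Dividing out (λ - (-1.4925)) leaves approximately λ^2 + 1.5075λ + 16.7501. For λ^2 + 1.5075λ + 16.7501 the discriminant is -64.7278. It is negative, so the remaining roots are the complex-conjugate pair λ ≈ -0.7537 ± 4.0227i. Their product equals the constant term, so |λ|^2 ≈ 16.7501 and |λ| ≈ 4.0927.
Thus the eigenvalues (to 4 decimals) are -1.4925 (modulus 1.4925); -0.7537 ± 4.0227i (modulus 4.0927). The spectral radius is the largest modulus: r(A) ≈ 4.0927. (Cross-check: r(A) ≤ ||A||_2 ≈ 7.5843; equality holds whenever A is normal, though it can also hold for some non-normal A.)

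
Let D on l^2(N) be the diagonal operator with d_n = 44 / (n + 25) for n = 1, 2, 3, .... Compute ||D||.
||D|| = 22/13 (attained at n = 1)

For D diagonal, ||D|| = sup_n |d_n| = sup_n 44/(n + 25). This is positive and strictly decreasing in n, so the supremum is attained at n = 1: d_1 = 44/(1 + 25) = 22/13. Hence ||D|| = 22/13.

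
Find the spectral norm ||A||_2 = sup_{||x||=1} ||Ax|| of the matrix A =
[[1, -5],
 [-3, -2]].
||A||_2 = sqrt((39 + sqrt(365))/2) ≈ 5.39 (= sqrt(largest eigenvalue of A^T A))

||A||_2 = sigma_max(A) = sqrt(lambda_max(A^T A)). Form the symmetric matrix M = A^T A =
[[10, 1],
 [1, 29]].
Its characteristic polynomial (trace, determinant of M give the coefficients) is
  p(λ) = det(λ I - M) = λ^2 - 39λ + 289.
For λ^2 - 39λ + 289 the discriminant is 365. It is nonnegative but not a perfect square, so the roots are real and irrational: λ = (39 ± sqrt(365))/2 ≈ 29.0525, 9.9475.
So the eigenvalues of A^T A are ≈ 9.9475, 29.0525 (all ≥ 0, as they must be for A^T A). The largest is λ_max = (39 + sqrt(365))/2 ≈ 29.0525, hence ||A||_2 = sqrt(λ_max) = sqrt((39 + sqrt(365))/2) ≈ 5.39.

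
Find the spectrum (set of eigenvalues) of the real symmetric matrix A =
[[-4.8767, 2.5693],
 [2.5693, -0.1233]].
sigma(A) ≈ {-6, 1}

A is real symmetric, so its spectrum consists of real eigenvalues. Expanding the characteristic polynomial of the displayed matrix gives
  det(λ I - A) = p(λ) = λ^2 + (5)λ + (-6).
Solving p(λ) = 0 yields eigenvalues ≈ -6, 1. (A is shown rounded to 4 decimals, so these recover the underlying integer eigenvalues to within that precision.)
Verification: the trace of A = -5 equals the sum of eigenvalues -5, and det(A) ≈ -6.0000 matches the eigenvalue product -6.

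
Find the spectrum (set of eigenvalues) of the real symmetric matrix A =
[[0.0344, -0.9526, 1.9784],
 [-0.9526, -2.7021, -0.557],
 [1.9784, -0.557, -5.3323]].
sigma(A) ≈ {-6, -3, 1}

A is real symmetric, so its spectrum consists of real eigenvalues. Expanding the characteristic polynomial of the displayed matrix gives
  det(λ I - A) = p(λ) = λ^3 + (8)λ^2 + (9)λ + (-18).
Solving p(λ) = 0 yields eigenvalues ≈ -6, -3, 1. (A is shown rounded to 4 decimals, so these recover the underlying integer eigenvalues to within that precision.)
Verification: the trace of A = -8 equals the sum of eigenvalues -8, and det(A) ≈ 17.9994 matches the eigenvalue product 18.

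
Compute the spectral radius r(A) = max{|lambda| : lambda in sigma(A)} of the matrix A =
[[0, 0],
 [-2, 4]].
r(A) = 4

The eigenvalues of A are the roots of its characteristic polynomial. With M = A (coefficients from the trace and determinant):
  p(λ) = det(λ I - M) = λ^2 - 4λ.
For λ^2 - 4λ the discriminant is 16. It is a perfect square (4^2), so the roots are rational: λ = (4 ± 4)/2 = 4, 0.
Thus the eigenvalues (to 4 decimals) are 4 (modulus 4); 0 (modulus 0). The spectral radius is the largest modulus: r(A) = 4. (Cross-check: r(A) ≤ ||A||_2 ≈ 4.4721; equality holds whenever A is normal, though it can also hold for some non-normal A.)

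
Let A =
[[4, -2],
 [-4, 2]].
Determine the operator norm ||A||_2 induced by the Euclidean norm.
||A||_2 = sqrt(40) ≈ 6.3246 (= sqrt(largest eigenvalue of A^T A))

||A||_2 = sigma_max(A) = sqrt(lambda_max(A^T A)). Form the symmetric matrix M = A^T A =
[[32, -16],
 [-16, 8]].
Its characteristic polynomial (trace, determinant of M give the coefficients) is
  p(λ) = det(λ I - M) = λ^2 - 40λ.
For λ^2 - 40λ the discriminant is 1600. It is a perfect square (40^2), so the roots are rational: λ = (40 ± 40)/2 = 40, 0.
So the eigenvalues of A^T A are ≈ 0, 40 (all ≥ 0, as they must be for A^T A). The largest is λ_max = 40, hence ||A||_2 = sqrt(λ_max) = sqrt(40) ≈ 6.3246.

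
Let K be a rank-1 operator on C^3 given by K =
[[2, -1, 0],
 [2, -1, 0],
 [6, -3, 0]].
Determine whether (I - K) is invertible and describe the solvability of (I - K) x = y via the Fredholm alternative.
(I - K) is singular (det(I - K) = 0, i.e. 1 ∈ sigma(K)). (I - K) x = y is solvable iff y ⊥ ker((I - K)^*) = span{(2, -1, 0)}, i.e. iff 2y_1 - y_2 = 0. When solvable, the solutions are x = y + c·(1, 1, 3), c arbitrary (ker(I - K) = span{(1, 1, 3)}, dimension 1).

K has rank 1, so it is an outer product K = u v^T: every row of K is a multiple of one row vector. Reading off the entries, u = (1, 1, 3) and v = (2, -1, 0) (row i of K equals u_i·v^T). A rank-one matrix u v^T satisfies K u = u (v·u) and kills the (2)-dimensional subspace v^⊥, so its characteristic polynomial is lambda^2 (lambda - v·u) with v·u = tr K = 1. Hence the eigenvalues of I - K are 1 (multiplicity 2) and 1 - (1) = 0, so det(I - K) = 0. (Direct check: I - K =
[[-1, 1, 0],
 [-2, 2, 0],
 [-6, 3, 1]]
has determinant 0.) So 1 is an eigenvalue of K and (I - K) is not invertible. The finite-dimensional Fredholm alternative says: either (I - K) is invertible, or ker(I - K) ≠ {0} and then range(I - K) = ker((I - K)^*)^⊥, with dim ker(I - K) = dim ker((I - K)^*). We are in the second case, so we need both kernels. Kernel of I - K: (I - K) u = u - u (v·u) = u - u = 0, so ker(I - K) = span{u} = span{(1, 1, 3)} (it is exactly 1-dimensional because rank(I - K) = 2). Kernel of the adjoint: K is real, so (I - K)^* = I - K^T = I - v u^T, and (I - v u^T) v = v - v (u·v) = 0; hence ker((I - K)^*) = span{v} = span{(2, -1, 0)}. Therefore (I - K) x = y is solvable iff <y, v> = 0, i.e. iff 2y_1 - y_2 = 0. When this holds, K y = u (v·y) = 0, so (I - K) y = y and x = y is a particular solution; the full solution set is the line x = y + c·u = y + c·(1, 1, 3), c ∈ C.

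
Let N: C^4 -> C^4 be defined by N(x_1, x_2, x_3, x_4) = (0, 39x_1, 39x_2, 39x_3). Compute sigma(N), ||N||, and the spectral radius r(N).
sigma(N) = {0}; ||N|| = 39; r(N) = 0. (N is nilpotent with N^4 = 0.)

On C^4, N is a strictly lower-triangular matrix with 39 on the subdiagonal and zeros elsewhere, so its characteristic polynomial is lambda^4 and every eigenvalue is 0: sigma(N) = {0}. For the operator norm, N e_i = 39e_{i+1} for i = 1, ..., 3 and N e_4 = 0, so the singular values of N are 39 (with multiplicity 3) and 0; hence ||N|| = 39. The spectral radius r(N) = max|lambda| = 0. Note ||N|| > r(N) — characteristic of non-normal nilpotent operators. Indeed N^4 = 0.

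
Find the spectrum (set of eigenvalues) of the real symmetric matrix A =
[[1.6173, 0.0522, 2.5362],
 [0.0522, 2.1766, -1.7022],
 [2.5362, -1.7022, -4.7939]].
sigma(A) ≈ {-6, 2, 3}

A is real symmetric, so its spectrum consists of real eigenvalues. Expanding the characteristic polynomial of the displayed matrix gives
  det(λ I - A) = p(λ) = λ^3 + (1)λ^2 + (-24)λ + (36).
Solving p(λ) = 0 yields eigenvalues ≈ -6, 2, 3. (A is shown rounded to 4 decimals, so these recover the underlying integer eigenvalues to within that precision.)
Verification: the trace of A = -1 equals the sum of eigenvalues -1, and det(A) ≈ -35.9999 matches the eigenvalue product -36.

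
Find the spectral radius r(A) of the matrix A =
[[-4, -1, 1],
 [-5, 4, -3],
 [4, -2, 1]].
r(A) ≈ 6.2182

The eigenvalues of A are the roots of its characteristic polynomial. With M = A (coefficients from the trace, the sum of principal 2x2 minors, and det A):
  p(λ) = det(λ I - M) = λ^3 - λ^2 - 31λ - 9.
No integer candidate from the rational root theorem (±divisors of 9) is a root, so the roots are irrational. The cubic discriminant is Δ = 112880 > 0, so there are three distinct real roots. p(-5) = -4 and p(-4) = 35 have opposite signs, so a root lies in (-5, -4); Newton's method refines it to λ ≈ -4.9242. p(-1) = 20 and p(0) = -9 have opposite signs, so a root lies in (-1, 0); Newton's method refines it to λ ≈ -0.2939. p(6) = -15 and p(7) = 68 have opposite signs, so a root lies in (6, 7); Newton's method refines it to λ ≈ 6.2182. Check (Vieta): the three roots sum to 1, matching tr M = 1.
Thus the eigenvalues (to 4 decimals) are -4.9242 (modulus 4.9242); -0.2939 (modulus 0.2939); 6.2182 (modulus 6.2182). The spectral radius is the largest modulus: r(A) ≈ 6.2182. (Cross-check: r(A) ≤ ||A||_2 ≈ 8.681; equality holds whenever A is normal, though it can also hold for some non-normal A.)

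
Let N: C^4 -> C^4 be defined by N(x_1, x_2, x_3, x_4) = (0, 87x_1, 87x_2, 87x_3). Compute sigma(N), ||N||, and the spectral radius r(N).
sigma(N) = {0}; ||N|| = 87; r(N) = 0. (N is nilpotent with N^4 = 0.)

On C^4, N is a strictly lower-triangular matrix with 87 on the subdiagonal and zeros elsewhere, so its characteristic polynomial is lambda^4 and every eigenvalue is 0: sigma(N) = {0}. For the operator norm, N e_i = 87e_{i+1} for i = 1, ..., 3 and N e_4 = 0, so the singular values of N are 87 (with multiplicity 3) and 0; hence ||N|| = 87. The spectral radius r(N) = max|lambda| = 0. Note ||N|| > r(N) — characteristic of non-normal nilpotent operators. Indeed N^4 = 0.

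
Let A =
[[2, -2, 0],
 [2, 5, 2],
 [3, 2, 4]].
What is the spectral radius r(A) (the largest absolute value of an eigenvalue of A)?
r(A) ≈ 4.8468

The eigenvalues of A are the roots of its characteristic polynomial. With M = A (coefficients from the trace, the sum of principal 2x2 minors, and det A):
  p(λ) = det(λ I - M) = λ^3 - 11λ^2 + 38λ - 36.
No integer candidate from the rational root theorem (±divisors of 36) is a root, so the roots are irrational. The cubic discriminant is Δ = -556 < 0, so there is one real root and a complex-conjugate pair. p(1) = -8 and p(2) = 4 have opposite signs, so a root lies in (1, 2); Newton's method refines it to λ ≈ 1.5325. Dividing out (λ - (1.5325)) leaves approximately λ^2 - 9.4675λ + 23.4911. For λ^2 - 9.4675λ + 23.4911 the discriminant is -4.3307. It is negative, so the remaining roots are the complex-conjugate pair λ ≈ 4.7338 ± 1.0405i. Their product equals the constant term, so |λ|^2 ≈ 23.4911 and |λ| ≈ 4.8468.
Thus the eigenvalues (to 4 decimals) are 1.5325 (modulus 1.5325); 4.7338 ± 1.0405i (modulus 4.8468). The spectral radius is the largest modulus: r(A) ≈ 4.8468. (Cross-check: r(A) ≤ ||A||_2 ≈ 7.4353; equality holds whenever A is normal, though it can also hold for some non-normal A.)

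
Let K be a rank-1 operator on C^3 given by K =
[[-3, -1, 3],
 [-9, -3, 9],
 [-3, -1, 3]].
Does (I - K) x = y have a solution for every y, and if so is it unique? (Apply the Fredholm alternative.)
(I - K) is invertible (det(I - K) = 4 ≠ 0), so for every y in C^3 the equation (I - K) x = y has a unique solution.

K has rank 1, so it is an outer product K = u v^T: every row of K is a multiple of one row vector. Reading off the entries, u = (1, 3, 1) and v = (-3, -1, 3) (row i of K equals u_i·v^T). A rank-one matrix u v^T satisfies K u = u (v·u) and kills the (2)-dimensional subspace v^⊥, so its characteristic polynomial is lambda^2 (lambda - v·u) with v·u = tr K = -3. Hence the eigenvalues of I - K are 1 (multiplicity 2) and 1 - (-3) = 4, so det(I - K) = 4. (Direct check: I - K =
[[4, 1, -3],
 [9, 4, -9],
 [3, 1, -2]]
has determinant 4.) The finite-dimensional Fredholm alternative says: either (I - K) is invertible, or ker(I - K) ≠ {0} and then range(I - K) = ker((I - K)^*)^⊥, with dim ker(I - K) = dim ker((I - K)^*). Since det(I - K) ≠ 0, 1 is not an eigenvalue of K and ker(I - K) = {0}, so we are in the first case: for every y there is a unique x = (I - K)^(-1) y. Explicitly, by the Sherman–Morrison formula, (I - u v^T)^(-1) = I + u v^T/(1 - v·u), i.e. (I - K)^(-1) = I + K/(4).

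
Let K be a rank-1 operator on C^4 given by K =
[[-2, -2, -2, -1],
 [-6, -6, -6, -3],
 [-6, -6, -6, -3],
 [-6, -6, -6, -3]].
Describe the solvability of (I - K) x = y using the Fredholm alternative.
(I - K) is invertible (det(I - K) = 18 ≠ 0), so for every y in C^4 the equation (I - K) x = y has a unique solution.

K has rank 1, so it is an outer product K = u v^T: every row of K is a multiple of one row vector. Reading off the entries, u = (-1, -3, -3, -3) and v = (2, 2, 2, 1) (row i of K equals u_i·v^T). A rank-one matrix u v^T satisfies K u = u (v·u) and kills the (3)-dimensional subspace v^⊥, so its characteristic polynomial is lambda^3 (lambda - v·u) with v·u = tr K = -17. Hence the eigenvalues of I - K are 1 (multiplicity 3) and 1 - (-17) = 18, so det(I - K) = 18. (Direct check: I - K =
[[3, 2, 2, 1],
 [6, 7, 6, 3],
 [6, 6, 7, 3],
 [6, 6, 6, 4]]
has determinant 18.) The finite-dimensional Fredholm alternative says: either (I - K) is invertible, or ker(I - K) ≠ {0} and then range(I - K) = ker((I - K)^*)^⊥, with dim ker(I - K) = dim ker((I - K)^*). Since det(I - K) ≠ 0, 1 is not an eigenvalue of K and ker(I - K) = {0}, so we are in the first case: for every y there is a unique x = (I - K)^(-1) y. Explicitly, by the Sherman–Morrison formula, (I - u v^T)^(-1) = I + u v^T/(1 - v·u), i.e. (I - K)^(-1) = I + K/(18).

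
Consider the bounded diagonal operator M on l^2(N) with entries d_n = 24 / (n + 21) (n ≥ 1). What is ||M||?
||M|| = 12/11 (attained at n = 1)

For M diagonal, ||M|| = sup_n |d_n| = sup_n 24/(n + 21). This is positive and strictly decreasing in n, so the supremum is attained at n = 1: d_1 = 24/(1 + 21) = 12/11. Hence ||M|| = 12/11.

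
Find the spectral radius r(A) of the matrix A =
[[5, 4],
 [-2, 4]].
r(A) = sqrt(28) ≈ 5.2915

The eigenvalues of A are the roots of its characteristic polynomial. With M = A (coefficients from the trace and determinant):
  p(λ) = det(λ I - M) = λ^2 - 9λ + 28.
For λ^2 - 9λ + 28 the discriminant is -31. It is negative, so the roots are the complex-conjugate pair λ = 9/2 ± (sqrt(31)/2) i ≈ 4.5 ± 2.7839i. For a conjugate pair the product of the roots equals the constant term, so |λ|^2 = 28 and |λ| = sqrt(28) ≈ 5.2915.
Thus the eigenvalues (to 4 decimals) are 4.5 ± 2.7839i (modulus 5.2915). The spectral radius is the largest modulus: r(A) = sqrt(28) ≈ 5.2915. (Cross-check: r(A) ≤ ||A||_2 ≈ 6.5264; equality holds whenever A is normal, though it can also hold for some non-normal A.)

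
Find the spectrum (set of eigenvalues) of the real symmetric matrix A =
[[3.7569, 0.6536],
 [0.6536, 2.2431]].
sigma(A) ≈ {2, 4}

A is real symmetric, so its spectrum consists of real eigenvalues. Expanding the characteristic polynomial of the displayed matrix gives
  det(λ I - A) = p(λ) = λ^2 + (-6)λ + (8).
Solving p(λ) = 0 yields eigenvalues ≈ 2, 4. (A is shown rounded to 4 decimals, so these recover the underlying integer eigenvalues to within that precision.)
Verification: the trace of A = 6 equals the sum of eigenvalues 6, and det(A) ≈ 7.9999 matches the eigenvalue product 8.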